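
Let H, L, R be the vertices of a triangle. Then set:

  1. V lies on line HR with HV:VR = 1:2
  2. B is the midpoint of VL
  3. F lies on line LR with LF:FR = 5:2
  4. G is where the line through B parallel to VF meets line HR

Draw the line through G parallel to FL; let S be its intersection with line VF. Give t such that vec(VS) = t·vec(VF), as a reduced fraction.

Work in coordinates with H = (0, 0), L = (1, 0), R = (0, 1).
1. V lies on line HR with HV:VR = 1:2 ⇒ V = (0, 1/3)
2. B is the midpoint of VL ⇒ B = (1/2, 1/6)
3. F lies on line LR with LF:FR = 5:2 ⇒ F = (2/7, 5/7)
4. G is where the line through B parallel to VF meets line HR ⇒ G = (0, -1/2)
through G parallel to FL: direction (5/7, -5/7); meets VF at S = (-5/14, -1/7)
S = V + t·(F−V) with t = -5/4

t = -5/4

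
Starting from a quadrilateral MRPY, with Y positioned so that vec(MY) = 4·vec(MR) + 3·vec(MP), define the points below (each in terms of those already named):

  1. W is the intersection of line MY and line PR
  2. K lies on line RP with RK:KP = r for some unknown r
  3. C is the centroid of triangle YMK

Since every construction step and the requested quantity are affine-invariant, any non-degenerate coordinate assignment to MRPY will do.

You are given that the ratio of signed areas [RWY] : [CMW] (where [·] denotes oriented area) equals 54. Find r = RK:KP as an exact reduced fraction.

Set M = (0, 0), R = (1, 0), P = (0, 1), Y = (4, 3); any affine frame gives the same invariant.
1. W is the intersection of line MY and line PR ⇒ W = (4/7, 3/7)
2. With RK:KP = r, write λ = r/(r+1) so K = R + λ·(P−R); K is affine-linear in λ
3. C is the centroid of triangle YMK ⇒ C is an affine combination of earlier points and hence also affine-linear in λ
Every point depending on K is an affine combination of K and λ-independent points, so each such coordinate is linear in λ; the λ² term in each signed area is a multiple of (P−R)×(P−R) = 0, so 2·[RWY] and 2·[CMW] are each linear in λ. Evaluating at λ=0 and λ=1:
  2·[RWY] = -18/7,   2·[CMW] = 1/3·λ − 1/7
So [RWY]:[CMW] = (-18/7) / (1/3·λ − 1/7). Setting this equal to 54:
  -18/7 = 54·(1/3·λ − 1/7)  ⇒  λ = 2/7
Then r = λ/(1−λ) = (2/7)/(5/7) = 2/5. Check: with r = 2/5, K = (5/7, 2/7) and [RWY]:[CMW] = 54 as required.

r = 2/5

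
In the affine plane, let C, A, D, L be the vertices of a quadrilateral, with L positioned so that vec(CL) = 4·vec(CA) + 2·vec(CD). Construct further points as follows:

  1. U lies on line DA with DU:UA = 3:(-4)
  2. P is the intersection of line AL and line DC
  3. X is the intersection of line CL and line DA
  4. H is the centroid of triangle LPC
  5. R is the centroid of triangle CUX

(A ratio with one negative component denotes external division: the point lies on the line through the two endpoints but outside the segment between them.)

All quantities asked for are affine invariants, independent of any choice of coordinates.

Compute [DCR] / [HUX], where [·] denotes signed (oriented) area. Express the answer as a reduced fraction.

[DCR]:[HUX] = -3/11

Set C = (0, 0), A = (1, 0), D = (0, 1), L = (4, 2); any affine frame gives the same invariant.
1. U lies on line DA with DU:UA = 3:(-4) ⇒ U = (-3, 4)
2. P is the intersection of line AL and line DC ⇒ P = (0, -2/3)
3. X is the intersection of line CL and line DA ⇒ X = (2/3, 1/3)
4. H is the centroid of triangle LPC ⇒ H = (4/3, 4/9)
5. R is the centroid of triangle CUX ⇒ R = (-7/9, 13/9)
2·[DCR] = -7/9, 2·[HUX] = 77/27
[DCR]:[HUX] = -7/9:77/27 = -3/11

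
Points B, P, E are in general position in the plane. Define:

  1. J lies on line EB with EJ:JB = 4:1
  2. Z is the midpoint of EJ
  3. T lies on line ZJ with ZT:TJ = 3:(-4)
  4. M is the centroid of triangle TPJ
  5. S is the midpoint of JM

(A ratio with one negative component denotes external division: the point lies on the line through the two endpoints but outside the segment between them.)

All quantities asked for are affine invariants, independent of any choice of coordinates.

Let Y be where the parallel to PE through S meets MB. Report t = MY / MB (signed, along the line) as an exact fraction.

t = 2/5

Choose coordinates B = (0, 0), P = (1, 0), E = (0, 1).
1. J lies on line EB with EJ:JB = 4:1 ⇒ J = (0, 1/5)
2. Z is the midpoint of EJ ⇒ Z = (0, 3/5)
3. T lies on line ZJ with ZT:TJ = 3:(-4) ⇒ T = (0, 9/5)
4. M is the centroid of triangle TPJ ⇒ M = (1/3, 2/3)
5. S is the midpoint of JM ⇒ S = (1/6, 13/30)
through S parallel to PE: direction (-1, 1); meets MB at Y = (1/5, 2/5)
Y = M + t·(B−M) with t = 2/5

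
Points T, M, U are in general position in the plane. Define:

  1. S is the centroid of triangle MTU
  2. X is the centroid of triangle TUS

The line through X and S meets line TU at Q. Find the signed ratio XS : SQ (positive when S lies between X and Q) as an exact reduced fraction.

XS:SQ = -2/3

Set T = (0, 0), M = (1, 0), U = (0, 1); any affine frame gives the same invariant.
1. S is the centroid of triangle MTU ⇒ S = (1/3, 1/3)
2. X is the centroid of triangle TUS ⇒ X = (1/9, 4/9)
line XS meets TU at Q = (0, 1/2)
S = X + t·(Q−X) with t = -2, so XS:SQ = -2:3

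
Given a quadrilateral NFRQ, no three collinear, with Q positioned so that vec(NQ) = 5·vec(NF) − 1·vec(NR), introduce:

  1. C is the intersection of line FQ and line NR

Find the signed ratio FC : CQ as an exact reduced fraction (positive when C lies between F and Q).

Work in coordinates with N = (0, 0), F = (1, 0), R = (0, 1), Q = (5, -1).
1. C is the intersection of line FQ and line NR ⇒ C = (0, 1/4)
C = F + t·(Q−F) with t = -1/4, so FC:CQ = t:(1−t) = -1/4:5/4

FC:CQ = -1/5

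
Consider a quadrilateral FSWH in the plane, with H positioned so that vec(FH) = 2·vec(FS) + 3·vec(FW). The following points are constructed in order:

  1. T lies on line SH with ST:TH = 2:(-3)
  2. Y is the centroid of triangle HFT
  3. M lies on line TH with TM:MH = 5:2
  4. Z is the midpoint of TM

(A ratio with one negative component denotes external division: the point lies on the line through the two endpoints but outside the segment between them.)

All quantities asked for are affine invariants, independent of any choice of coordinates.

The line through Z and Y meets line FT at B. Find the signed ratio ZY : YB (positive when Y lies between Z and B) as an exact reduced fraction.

Set F = (0, 0), S = (1, 0), W = (0, 1), H = (2, 3); any affine frame gives the same invariant.
1. T lies on line SH with ST:TH = 2:(-3) ⇒ T = (-1, -6)
2. Y is the centroid of triangle HFT ⇒ Y = (1/3, -1)
3. M lies on line TH with TM:MH = 5:2 ⇒ M = (8/7, 3/7)
4. Z is the midpoint of TM ⇒ Z = (1/14, -39/14)
line ZY meets FT at B = (4, 24)
Y = Z + t·(B−Z) with t = 1/15, so ZY:YB = 1/15:14/15

ZY:YB = 1/14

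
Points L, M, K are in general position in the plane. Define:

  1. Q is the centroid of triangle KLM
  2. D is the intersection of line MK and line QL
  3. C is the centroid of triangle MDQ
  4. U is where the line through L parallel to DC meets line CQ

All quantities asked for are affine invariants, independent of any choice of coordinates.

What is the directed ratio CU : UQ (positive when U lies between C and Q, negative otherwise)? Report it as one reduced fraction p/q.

CU:UQ = -3/2

Assign L = (0, 0), M = (1, 0), K = (0, 1) — the answer is frame-independent, so this choice is without loss of generality.
1. Q is the centroid of triangle KLM ⇒ Q = (1/3, 1/3)
2. D is the intersection of line MK and line QL ⇒ D = (1/2, 1/2)
3. C is the centroid of triangle MDQ ⇒ C = (11/18, 5/18)
4. U is where the line through L parallel to DC meets line CQ ⇒ U = (-2/9, 4/9)
U = C + t·(Q−C) with t = 3, so CU:UQ = t:(1−t) = 3:-2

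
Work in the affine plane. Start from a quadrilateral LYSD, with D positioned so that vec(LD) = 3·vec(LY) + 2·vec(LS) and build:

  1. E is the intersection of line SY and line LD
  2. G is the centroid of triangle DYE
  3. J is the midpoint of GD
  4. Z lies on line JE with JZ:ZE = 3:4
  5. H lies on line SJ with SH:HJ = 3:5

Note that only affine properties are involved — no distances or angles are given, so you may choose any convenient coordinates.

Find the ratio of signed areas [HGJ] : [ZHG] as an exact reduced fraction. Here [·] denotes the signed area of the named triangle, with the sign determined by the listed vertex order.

Work in coordinates with L = (0, 0), Y = (1, 0), S = (0, 1), D = (3, 2).
1. E is the intersection of line SY and line LD ⇒ E = (3/5, 2/5)
2. G is the centroid of triangle DYE ⇒ G = (23/15, 4/5)
3. J is the midpoint of GD ⇒ J = (34/15, 7/5)
4. Z lies on line JE with JZ:ZE = 3:4 ⇒ Z = (163/105, 34/35)
5. H lies on line SJ with SH:HJ = 3:5 ⇒ H = (17/20, 23/20)
2·[HGJ] = 2/3, 2·[ZHG] = 13/105
[HGJ]:[ZHG] = 2/3:13/105 = 70/13

[HGJ]:[ZHG] = 70/13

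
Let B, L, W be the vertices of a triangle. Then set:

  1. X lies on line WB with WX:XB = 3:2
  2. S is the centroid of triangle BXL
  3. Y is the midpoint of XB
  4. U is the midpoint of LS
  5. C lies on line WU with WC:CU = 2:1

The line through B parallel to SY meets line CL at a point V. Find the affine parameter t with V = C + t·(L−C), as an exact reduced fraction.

Assign B = (0, 0), L = (1, 0), W = (0, 1) — the answer is frame-independent, so this choice is without loss of generality.
1. X lies on line WB with WX:XB = 3:2 ⇒ X = (0, 2/5)
2. S is the centroid of triangle BXL ⇒ S = (1/3, 2/15)
3. Y is the midpoint of XB ⇒ Y = (0, 1/5)
4. U is the midpoint of LS ⇒ U = (2/3, 1/15)
5. C lies on line WU with WC:CU = 2:1 ⇒ C = (4/9, 17/45)
through B parallel to SY: direction (-1/3, 1/15); meets CL at V = (17/12, -17/60)
V = C + t·(L−C) with t = 7/4

t = 7/4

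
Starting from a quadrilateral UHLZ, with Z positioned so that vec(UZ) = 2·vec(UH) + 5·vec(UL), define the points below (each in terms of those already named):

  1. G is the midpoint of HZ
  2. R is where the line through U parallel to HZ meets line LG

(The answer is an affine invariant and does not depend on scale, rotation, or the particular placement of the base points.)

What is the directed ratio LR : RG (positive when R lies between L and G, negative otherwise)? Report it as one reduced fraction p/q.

Choose coordinates U = (0, 0), H = (1, 0), L = (0, 1), Z = (2, 5).
1. G is the midpoint of HZ ⇒ G = (3/2, 5/2)
2. R is where the line through U parallel to HZ meets line LG ⇒ R = (1/4, 5/4)
R = L + t·(G−L) with t = 1/6, so LR:RG = t:(1−t) = 1/6:5/6

LR:RG = 1/5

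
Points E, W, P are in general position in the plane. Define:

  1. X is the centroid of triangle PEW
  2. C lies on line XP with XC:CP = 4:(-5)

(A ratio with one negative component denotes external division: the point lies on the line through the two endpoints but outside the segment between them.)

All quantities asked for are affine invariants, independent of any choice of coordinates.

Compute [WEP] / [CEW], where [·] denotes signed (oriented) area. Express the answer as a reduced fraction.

[WEP]:[CEW] = 3/7

Work in coordinates with E = (0, 0), W = (1, 0), P = (0, 1).
1. X is the centroid of triangle PEW ⇒ X = (1/3, 1/3)
2. C lies on line XP with XC:CP = 4:(-5) ⇒ C = (5/3, -7/3)
2·[WEP] = -1, 2·[CEW] = -7/3
[WEP]:[CEW] = -1:-7/3 = 3/7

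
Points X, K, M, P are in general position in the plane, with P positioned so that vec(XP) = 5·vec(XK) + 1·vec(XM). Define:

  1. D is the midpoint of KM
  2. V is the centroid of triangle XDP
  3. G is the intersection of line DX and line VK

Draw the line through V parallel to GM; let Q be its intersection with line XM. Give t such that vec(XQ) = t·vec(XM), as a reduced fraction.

Choose coordinates X = (0, 0), K = (1, 0), M = (0, 1), P = (5, 1).
1. D is the midpoint of KM ⇒ D = (1/2, 1/2)
2. V is the centroid of triangle XDP ⇒ V = (11/6, 1/2)
3. G is the intersection of line DX and line VK ⇒ G = (-3/2, -3/2)
through V parallel to GM: direction (3/2, 5/2); meets XM at Q = (0, -23/9)
Q = X + t·(M−X) with t = -23/9

t = -23/9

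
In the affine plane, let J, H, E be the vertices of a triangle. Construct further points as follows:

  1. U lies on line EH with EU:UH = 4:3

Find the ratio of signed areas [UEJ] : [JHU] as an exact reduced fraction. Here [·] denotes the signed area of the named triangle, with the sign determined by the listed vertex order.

Assign J = (0, 0), H = (1, 0), E = (0, 1) — the answer is frame-independent, so this choice is without loss of generality.
1. U lies on line EH with EU:UH = 4:3 ⇒ U = (4/7, 3/7)
2·[UEJ] = 4/7, 2·[JHU] = 3/7
[UEJ]:[JHU] = 4/7:3/7 = 4/3

[UEJ]:[JHU] = 4/3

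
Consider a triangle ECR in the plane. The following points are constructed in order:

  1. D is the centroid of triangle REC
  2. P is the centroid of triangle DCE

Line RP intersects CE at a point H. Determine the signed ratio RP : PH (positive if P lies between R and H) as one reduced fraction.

Assign E = (0, 0), C = (1, 0), R = (0, 1) — the answer is frame-independent, so this choice is without loss of generality.
1. D is the centroid of triangle REC ⇒ D = (1/3, 1/3)
2. P is the centroid of triangle DCE ⇒ P = (4/9, 1/9)
line RP meets CE at H = (1/2, 0)
P = R + t·(H−R) with t = 8/9, so RP:PH = 8/9:1/9

RP:PH = 8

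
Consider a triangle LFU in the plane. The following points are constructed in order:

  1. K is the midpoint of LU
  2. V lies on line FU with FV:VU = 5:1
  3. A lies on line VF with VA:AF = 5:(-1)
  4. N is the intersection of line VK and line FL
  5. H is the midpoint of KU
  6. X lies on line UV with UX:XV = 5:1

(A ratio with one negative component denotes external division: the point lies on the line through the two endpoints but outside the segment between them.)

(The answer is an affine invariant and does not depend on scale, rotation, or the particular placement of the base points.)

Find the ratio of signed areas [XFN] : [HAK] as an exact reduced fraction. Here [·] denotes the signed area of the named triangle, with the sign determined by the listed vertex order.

[XFN]:[HAK] = 310/87

Assign L = (0, 0), F = (1, 0), U = (0, 1) — the answer is frame-independent, so this choice is without loss of generality.
1. K is the midpoint of LU ⇒ K = (0, 1/2)
2. V lies on line FU with FV:VU = 5:1 ⇒ V = (1/6, 5/6)
3. A lies on line VF with VA:AF = 5:(-1) ⇒ A = (29/24, -5/24)
4. N is the intersection of line VK and line FL ⇒ N = (-1/4, 0)
5. H is the midpoint of KU ⇒ H = (0, 3/4)
6. X lies on line UV with UX:XV = 5:1 ⇒ X = (5/36, 31/36)
2·[XFN] = -155/144, 2·[HAK] = -29/96
[XFN]:[HAK] = -155/144:-29/96 = 310/87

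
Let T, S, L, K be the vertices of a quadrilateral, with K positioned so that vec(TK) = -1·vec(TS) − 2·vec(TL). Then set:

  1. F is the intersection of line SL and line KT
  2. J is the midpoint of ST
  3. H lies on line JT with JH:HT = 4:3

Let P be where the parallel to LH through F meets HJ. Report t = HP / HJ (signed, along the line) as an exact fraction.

t = 11/12

Choose coordinates T = (0, 0), S = (1, 0), L = (0, 1), K = (-1, -2).
1. F is the intersection of line SL and line KT ⇒ F = (1/3, 2/3)
2. J is the midpoint of ST ⇒ J = (1/2, 0)
3. H lies on line JT with JH:HT = 4:3 ⇒ H = (3/14, 0)
through F parallel to LH: direction (3/14, -1); meets HJ at P = (10/21, 0)
P = H + t·(J−H) with t = 11/12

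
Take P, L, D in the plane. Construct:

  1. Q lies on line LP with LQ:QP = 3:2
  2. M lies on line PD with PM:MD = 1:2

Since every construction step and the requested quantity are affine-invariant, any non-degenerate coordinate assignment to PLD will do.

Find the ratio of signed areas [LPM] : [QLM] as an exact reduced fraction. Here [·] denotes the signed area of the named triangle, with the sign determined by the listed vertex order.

[LPM]:[QLM] = -5/3

Set P = (0, 0), L = (1, 0), D = (0, 1); any affine frame gives the same invariant.
1. Q lies on line LP with LQ:QP = 3:2 ⇒ Q = (2/5, 0)
2. M lies on line PD with PM:MD = 1:2 ⇒ M = (0, 1/3)
2·[LPM] = -1/3, 2·[QLM] = 1/5
[LPM]:[QLM] = -1/3:1/5 = -5/3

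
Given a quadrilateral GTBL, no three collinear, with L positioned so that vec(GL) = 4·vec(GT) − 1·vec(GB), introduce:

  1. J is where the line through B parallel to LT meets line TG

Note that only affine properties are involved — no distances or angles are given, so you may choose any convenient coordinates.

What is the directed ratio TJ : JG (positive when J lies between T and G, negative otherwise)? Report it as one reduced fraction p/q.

Assign G = (0, 0), T = (1, 0), B = (0, 1), L = (4, -1) — the answer is frame-independent, so this choice is without loss of generality.
1. J is where the line through B parallel to LT meets line TG ⇒ J = (3, 0)
J = T + t·(G−T) with t = -2, so TJ:JG = t:(1−t) = -2:3

TJ:JG = -2/3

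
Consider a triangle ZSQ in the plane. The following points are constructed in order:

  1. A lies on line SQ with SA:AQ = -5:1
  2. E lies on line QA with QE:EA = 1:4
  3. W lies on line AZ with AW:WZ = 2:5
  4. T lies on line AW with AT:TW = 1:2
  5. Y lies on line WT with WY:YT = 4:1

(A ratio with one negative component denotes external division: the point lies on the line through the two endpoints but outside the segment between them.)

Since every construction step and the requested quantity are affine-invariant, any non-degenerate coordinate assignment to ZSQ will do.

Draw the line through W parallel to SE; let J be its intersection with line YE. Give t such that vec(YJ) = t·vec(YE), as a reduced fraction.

t = -8/7

Assign Z = (0, 0), S = (1, 0), Q = (0, 1) — the answer is frame-independent, so this choice is without loss of generality.
1. A lies on line SQ with SA:AQ = -5:1 ⇒ A = (-1/4, 5/4)
2. E lies on line QA with QE:EA = 1:4 ⇒ E = (-1/20, 21/20)
3. W lies on line AZ with AW:WZ = 2:5 ⇒ W = (-5/28, 25/28)
4. T lies on line AW with AT:TW = 1:2 ⇒ T = (-19/84, 95/84)
5. Y lies on line WT with WY:YT = 4:1 ⇒ Y = (-13/60, 13/12)
through W parallel to SE: direction (-21/20, 21/20); meets YE at J = (-57/140, 157/140)
J = Y + t·(E−Y) with t = -8/7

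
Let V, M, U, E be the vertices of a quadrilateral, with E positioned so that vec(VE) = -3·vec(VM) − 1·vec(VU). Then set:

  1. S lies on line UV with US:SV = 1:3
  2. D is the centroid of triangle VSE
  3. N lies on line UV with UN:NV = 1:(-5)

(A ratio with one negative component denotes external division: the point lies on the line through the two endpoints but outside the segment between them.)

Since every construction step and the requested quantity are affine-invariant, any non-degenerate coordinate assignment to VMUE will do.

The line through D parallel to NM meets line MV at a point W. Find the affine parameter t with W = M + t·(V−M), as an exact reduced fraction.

t = 31/15

Assign V = (0, 0), M = (1, 0), U = (0, 1), E = (-3, -1) — the answer is frame-independent, so this choice is without loss of generality.
1. S lies on line UV with US:SV = 1:3 ⇒ S = (0, 3/4)
2. D is the centroid of triangle VSE ⇒ D = (-1, -1/12)
3. N lies on line UV with UN:NV = 1:(-5) ⇒ N = (0, 5/4)
through D parallel to NM: direction (1, -5/4); meets MV at W = (-16/15, 0)
W = M + t·(V−M) with t = 31/15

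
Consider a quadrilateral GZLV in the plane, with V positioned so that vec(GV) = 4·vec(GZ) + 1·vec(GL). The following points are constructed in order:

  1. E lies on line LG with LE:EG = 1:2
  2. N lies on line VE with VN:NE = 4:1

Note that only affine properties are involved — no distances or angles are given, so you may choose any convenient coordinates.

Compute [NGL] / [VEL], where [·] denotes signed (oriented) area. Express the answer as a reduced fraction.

[NGL]:[VEL] = 3/5

Set G = (0, 0), Z = (1, 0), L = (0, 1), V = (4, 1); any affine frame gives the same invariant.
1. E lies on line LG with LE:EG = 1:2 ⇒ E = (0, 2/3)
2. N lies on line VE with VN:NE = 4:1 ⇒ N = (4/5, 11/15)
2·[NGL] = -4/5, 2·[VEL] = -4/3
[NGL]:[VEL] = -4/5:-4/3 = 3/5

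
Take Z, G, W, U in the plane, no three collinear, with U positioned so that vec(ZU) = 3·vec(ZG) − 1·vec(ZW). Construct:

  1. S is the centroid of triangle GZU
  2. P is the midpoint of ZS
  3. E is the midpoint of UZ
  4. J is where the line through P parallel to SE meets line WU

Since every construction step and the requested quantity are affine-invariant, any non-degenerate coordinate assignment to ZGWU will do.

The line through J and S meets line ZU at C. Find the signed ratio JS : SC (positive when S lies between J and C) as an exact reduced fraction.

Set Z = (0, 0), G = (1, 0), W = (0, 1), U = (3, -1); any affine frame gives the same invariant.
1. S is the centroid of triangle GZU ⇒ S = (4/3, -1/3)
2. P is the midpoint of ZS ⇒ P = (2/3, -1/6)
3. E is the midpoint of UZ ⇒ E = (3/2, -1/2)
4. J is where the line through P parallel to SE meets line WU ⇒ J = (-3/2, 2)
line JS meets ZU at C = (39/25, -13/25)
S = J + t·(C−J) with t = 25/27, so JS:SC = 25/27:2/27

JS:SC = 25/2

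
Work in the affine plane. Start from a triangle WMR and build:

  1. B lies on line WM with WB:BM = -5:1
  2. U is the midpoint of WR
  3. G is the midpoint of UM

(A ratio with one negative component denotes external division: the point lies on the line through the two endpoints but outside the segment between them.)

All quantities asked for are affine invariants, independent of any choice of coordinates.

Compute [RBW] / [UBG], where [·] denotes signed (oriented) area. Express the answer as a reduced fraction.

[RBW]:[UBG] = 20

Assign W = (0, 0), M = (1, 0), R = (0, 1) — the answer is frame-independent, so this choice is without loss of generality.
1. B lies on line WM with WB:BM = -5:1 ⇒ B = (5/4, 0)
2. U is the midpoint of WR ⇒ U = (0, 1/2)
3. G is the midpoint of UM ⇒ G = (1/2, 1/4)
2·[RBW] = -5/4, 2·[UBG] = -1/16
[RBW]:[UBG] = -5/4:-1/16 = 20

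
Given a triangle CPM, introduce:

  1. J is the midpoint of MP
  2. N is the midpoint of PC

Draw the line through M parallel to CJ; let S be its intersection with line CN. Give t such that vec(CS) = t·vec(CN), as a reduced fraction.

Work in coordinates with C = (0, 0), P = (1, 0), M = (0, 1).
1. J is the midpoint of MP ⇒ J = (1/2, 1/2)
2. N is the midpoint of PC ⇒ N = (1/2, 0)
through M parallel to CJ: direction (1/2, 1/2); meets CN at S = (-1, 0)
S = C + t·(N−C) with t = -2

t = -2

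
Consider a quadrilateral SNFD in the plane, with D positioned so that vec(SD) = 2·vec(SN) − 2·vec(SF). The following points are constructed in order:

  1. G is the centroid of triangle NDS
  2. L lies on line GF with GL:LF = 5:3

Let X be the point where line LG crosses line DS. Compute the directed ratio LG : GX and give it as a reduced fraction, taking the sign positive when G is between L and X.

Choose coordinates S = (0, 0), N = (1, 0), F = (0, 1), D = (2, -2).
1. G is the centroid of triangle NDS ⇒ G = (1, -2/3)
2. L lies on line GF with GL:LF = 5:3 ⇒ L = (3/8, 3/8)
line LG meets DS at X = (3/2, -3/2)
G = L + t·(X−L) with t = 5/9, so LG:GX = 5/9:4/9

LG:GX = 5/4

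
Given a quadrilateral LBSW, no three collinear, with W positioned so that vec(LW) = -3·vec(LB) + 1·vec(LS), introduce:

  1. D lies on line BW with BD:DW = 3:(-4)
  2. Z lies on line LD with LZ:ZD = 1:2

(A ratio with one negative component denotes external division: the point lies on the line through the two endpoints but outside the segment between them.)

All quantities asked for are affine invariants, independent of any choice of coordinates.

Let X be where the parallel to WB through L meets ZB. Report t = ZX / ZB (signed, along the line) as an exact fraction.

t = -1/2

Work in coordinates with L = (0, 0), B = (1, 0), S = (0, 1), W = (-3, 1).
1. D lies on line BW with BD:DW = 3:(-4) ⇒ D = (13, -3)
2. Z lies on line LD with LZ:ZD = 1:2 ⇒ Z = (13/3, -1)
through L parallel to WB: direction (4, -1); meets ZB at X = (6, -3/2)
X = Z + t·(B−Z) with t = -1/2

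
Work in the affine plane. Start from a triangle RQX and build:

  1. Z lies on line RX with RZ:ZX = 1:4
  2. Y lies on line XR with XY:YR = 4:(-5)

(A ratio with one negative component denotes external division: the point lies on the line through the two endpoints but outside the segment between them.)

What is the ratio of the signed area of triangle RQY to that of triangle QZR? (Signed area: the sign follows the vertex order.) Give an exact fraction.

Set R = (0, 0), Q = (1, 0), X = (0, 1); any affine frame gives the same invariant.
1. Z lies on line RX with RZ:ZX = 1:4 ⇒ Z = (0, 1/5)
2. Y lies on line XR with XY:YR = 4:(-5) ⇒ Y = (0, 5)
2·[RQY] = 5, 2·[QZR] = 1/5
[RQY]:[QZR] = 5:1/5 = 25

[RQY]:[QZR] = 25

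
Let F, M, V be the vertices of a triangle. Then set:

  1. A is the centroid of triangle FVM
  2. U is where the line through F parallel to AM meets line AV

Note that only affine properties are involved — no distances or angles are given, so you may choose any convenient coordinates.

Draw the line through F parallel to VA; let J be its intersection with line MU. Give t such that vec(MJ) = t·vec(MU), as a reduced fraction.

t = 2

Choose coordinates F = (0, 0), M = (1, 0), V = (0, 1).
1. A is the centroid of triangle FVM ⇒ A = (1/3, 1/3)
2. U is where the line through F parallel to AM meets line AV ⇒ U = (2/3, -1/3)
through F parallel to VA: direction (1/3, -2/3); meets MU at J = (1/3, -2/3)
J = M + t·(U−M) with t = 2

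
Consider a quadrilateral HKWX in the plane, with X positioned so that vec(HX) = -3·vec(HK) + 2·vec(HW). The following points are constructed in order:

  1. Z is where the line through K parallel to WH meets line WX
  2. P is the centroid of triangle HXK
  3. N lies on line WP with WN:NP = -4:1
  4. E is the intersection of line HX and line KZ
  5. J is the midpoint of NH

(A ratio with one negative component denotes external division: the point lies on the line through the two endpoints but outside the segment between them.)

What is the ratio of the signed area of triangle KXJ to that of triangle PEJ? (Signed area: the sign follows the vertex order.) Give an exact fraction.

Work in coordinates with H = (0, 0), K = (1, 0), W = (0, 1), X = (-3, 2).
1. Z is where the line through K parallel to WH meets line WX ⇒ Z = (1, 2/3)
2. P is the centroid of triangle HXK ⇒ P = (-2/3, 2/3)
3. N lies on line WP with WN:NP = -4:1 ⇒ N = (-8/9, 5/9)
4. E is the intersection of line HX and line KZ ⇒ E = (1, -2/3)
5. J is the midpoint of NH ⇒ J = (-4/9, 5/18)
2·[KXJ] = 16/9, 2·[PEJ] = -19/54
[KXJ]:[PEJ] = 16/9:-19/54 = -96/19

[KXJ]:[PEJ] = -96/19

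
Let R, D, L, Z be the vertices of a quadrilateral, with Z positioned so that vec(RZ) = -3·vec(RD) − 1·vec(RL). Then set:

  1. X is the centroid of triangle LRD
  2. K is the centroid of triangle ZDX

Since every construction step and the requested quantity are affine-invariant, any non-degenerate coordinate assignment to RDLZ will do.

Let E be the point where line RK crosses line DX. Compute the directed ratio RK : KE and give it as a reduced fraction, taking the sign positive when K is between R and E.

Work in coordinates with R = (0, 0), D = (1, 0), L = (0, 1), Z = (-3, -1).
1. X is the centroid of triangle LRD ⇒ X = (1/3, 1/3)
2. K is the centroid of triangle ZDX ⇒ K = (-5/9, -2/9)
line RK meets DX at E = (5/9, 2/9)
K = R + t·(E−R) with t = -1, so RK:KE = -1:2

RK:KE = -1/2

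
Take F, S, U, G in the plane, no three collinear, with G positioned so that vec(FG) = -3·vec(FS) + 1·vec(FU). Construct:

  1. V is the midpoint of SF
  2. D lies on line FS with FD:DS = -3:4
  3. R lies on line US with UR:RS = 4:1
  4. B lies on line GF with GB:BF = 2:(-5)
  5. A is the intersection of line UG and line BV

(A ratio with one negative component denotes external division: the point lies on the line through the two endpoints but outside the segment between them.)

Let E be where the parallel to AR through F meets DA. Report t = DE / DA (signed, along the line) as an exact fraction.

Work in coordinates with F = (0, 0), S = (1, 0), U = (0, 1), G = (-3, 1).
1. V is the midpoint of SF ⇒ V = (1/2, 0)
2. D lies on line FS with FD:DS = -3:4 ⇒ D = (-3, 0)
3. R lies on line US with UR:RS = 4:1 ⇒ R = (4/5, 1/5)
4. B lies on line GF with GB:BF = 2:(-5) ⇒ B = (-5, 5/3)
5. A is the intersection of line UG and line BV ⇒ A = (-14/5, 1)
through F parallel to AR: direction (18/5, -4/5); meets DA at E = (-135/47, 30/47)
E = D + t·(A−D) with t = 30/47

t = 30/47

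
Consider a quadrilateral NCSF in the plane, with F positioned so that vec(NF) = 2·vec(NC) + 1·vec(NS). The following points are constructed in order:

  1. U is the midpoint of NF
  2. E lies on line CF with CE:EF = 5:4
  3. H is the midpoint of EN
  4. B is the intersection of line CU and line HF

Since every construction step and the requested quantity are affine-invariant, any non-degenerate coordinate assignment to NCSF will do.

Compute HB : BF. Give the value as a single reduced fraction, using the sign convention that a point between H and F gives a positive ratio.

Work in coordinates with N = (0, 0), C = (1, 0), S = (0, 1), F = (2, 1).
1. U is the midpoint of NF ⇒ U = (1, 1/2)
2. E lies on line CF with CE:EF = 5:4 ⇒ E = (14/9, 5/9)
3. H is the midpoint of EN ⇒ H = (7/9, 5/18)
4. B is the intersection of line CU and line HF ⇒ B = (1, 9/22)
B = H + t·(F−H) with t = 2/11, so HB:BF = t:(1−t) = 2/11:9/11

HB:BF = 2/9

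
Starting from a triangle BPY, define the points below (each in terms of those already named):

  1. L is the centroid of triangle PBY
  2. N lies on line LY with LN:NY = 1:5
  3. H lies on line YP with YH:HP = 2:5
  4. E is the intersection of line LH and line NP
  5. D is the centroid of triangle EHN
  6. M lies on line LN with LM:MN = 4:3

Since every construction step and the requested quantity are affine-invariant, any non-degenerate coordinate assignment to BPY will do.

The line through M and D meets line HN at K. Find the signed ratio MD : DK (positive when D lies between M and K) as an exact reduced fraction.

MD:DK = 113/175

Work in coordinates with B = (0, 0), P = (1, 0), Y = (0, 1).
1. L is the centroid of triangle PBY ⇒ L = (1/3, 1/3)
2. N lies on line LY with LN:NY = 1:5 ⇒ N = (5/18, 4/9)
3. H lies on line YP with YH:HP = 2:5 ⇒ H = (2/7, 5/7)
4. E is the intersection of line LH and line NP ⇒ E = (31/96, 5/12)
5. D is the centroid of triangle EHN ⇒ D = (1787/6048, 397/756)
6. M lies on line LN with LM:MN = 4:3 ⇒ M = (19/63, 25/63)
line MD meets HN at K = (2036/7119, 5153/7119)
D = M + t·(K−M) with t = 113/288, so MD:DK = 113/288:175/288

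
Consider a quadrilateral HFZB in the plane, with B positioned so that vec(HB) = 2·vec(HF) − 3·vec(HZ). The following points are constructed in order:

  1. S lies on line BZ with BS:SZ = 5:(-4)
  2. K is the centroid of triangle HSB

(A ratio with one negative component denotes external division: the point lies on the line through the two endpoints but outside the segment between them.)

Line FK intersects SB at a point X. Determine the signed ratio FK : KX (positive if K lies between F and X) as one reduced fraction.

FK:KX = -4

Work in coordinates with H = (0, 0), F = (1, 0), Z = (0, 1), B = (2, -3).
1. S lies on line BZ with BS:SZ = 5:(-4) ⇒ S = (-8, 17)
2. K is the centroid of triangle HSB ⇒ K = (-2, 14/3)
line FK meets SB at X = (-5/4, 7/2)
K = F + t·(X−F) with t = 4/3, so FK:KX = 4/3:-1/3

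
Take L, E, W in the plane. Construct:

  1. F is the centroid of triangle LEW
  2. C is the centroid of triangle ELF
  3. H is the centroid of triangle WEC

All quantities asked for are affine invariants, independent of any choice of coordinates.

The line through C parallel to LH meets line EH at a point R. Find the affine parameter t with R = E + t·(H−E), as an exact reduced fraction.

t = 7/10

Set L = (0, 0), E = (1, 0), W = (0, 1); any affine frame gives the same invariant.
1. F is the centroid of triangle LEW ⇒ F = (1/3, 1/3)
2. C is the centroid of triangle ELF ⇒ C = (4/9, 1/9)
3. H is the centroid of triangle WEC ⇒ H = (13/27, 10/27)
through C parallel to LH: direction (13/27, 10/27); meets EH at R = (86/135, 7/27)
R = E + t·(H−E) with t = 7/10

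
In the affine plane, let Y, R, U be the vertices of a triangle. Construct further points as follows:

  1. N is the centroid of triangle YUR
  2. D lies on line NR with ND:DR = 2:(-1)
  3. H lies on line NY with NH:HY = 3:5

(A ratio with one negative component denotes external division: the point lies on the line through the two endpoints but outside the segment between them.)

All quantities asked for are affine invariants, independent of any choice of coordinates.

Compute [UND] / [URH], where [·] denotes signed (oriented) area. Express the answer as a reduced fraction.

[UND]:[URH] = -8/7

Assign Y = (0, 0), R = (1, 0), U = (0, 1) — the answer is frame-independent, so this choice is without loss of generality.
1. N is the centroid of triangle YUR ⇒ N = (1/3, 1/3)
2. D lies on line NR with ND:DR = 2:(-1) ⇒ D = (5/3, -1/3)
3. H lies on line NY with NH:HY = 3:5 ⇒ H = (5/24, 5/24)
2·[UND] = 2/3, 2·[URH] = -7/12
[UND]:[URH] = 2/3:-7/12 = -8/7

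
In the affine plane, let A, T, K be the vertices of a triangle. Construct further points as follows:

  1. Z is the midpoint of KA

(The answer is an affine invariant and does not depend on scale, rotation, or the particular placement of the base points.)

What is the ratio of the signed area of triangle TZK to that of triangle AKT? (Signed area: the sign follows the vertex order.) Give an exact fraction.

[TZK]:[AKT] = 1/2

Set A = (0, 0), T = (1, 0), K = (0, 1); any affine frame gives the same invariant.
1. Z is the midpoint of KA ⇒ Z = (0, 1/2)
2·[TZK] = -1/2, 2·[AKT] = -1
[TZK]:[AKT] = -1/2:-1 = 1/2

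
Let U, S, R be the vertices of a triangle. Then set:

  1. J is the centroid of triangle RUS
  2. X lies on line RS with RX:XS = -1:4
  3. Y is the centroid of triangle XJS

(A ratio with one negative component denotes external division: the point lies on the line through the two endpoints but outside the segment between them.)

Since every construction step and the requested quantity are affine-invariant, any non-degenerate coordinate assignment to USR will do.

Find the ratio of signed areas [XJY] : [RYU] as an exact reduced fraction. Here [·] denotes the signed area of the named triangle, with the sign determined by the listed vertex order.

Set U = (0, 0), S = (1, 0), R = (0, 1); any affine frame gives the same invariant.
1. J is the centroid of triangle RUS ⇒ J = (1/3, 1/3)
2. X lies on line RS with RX:XS = -1:4 ⇒ X = (-1/3, 4/3)
3. Y is the centroid of triangle XJS ⇒ Y = (1/3, 5/9)
2·[XJY] = 4/27, 2·[RYU] = -1/3
[XJY]:[RYU] = 4/27:-1/3 = -4/9

[XJY]:[RYU] = -4/9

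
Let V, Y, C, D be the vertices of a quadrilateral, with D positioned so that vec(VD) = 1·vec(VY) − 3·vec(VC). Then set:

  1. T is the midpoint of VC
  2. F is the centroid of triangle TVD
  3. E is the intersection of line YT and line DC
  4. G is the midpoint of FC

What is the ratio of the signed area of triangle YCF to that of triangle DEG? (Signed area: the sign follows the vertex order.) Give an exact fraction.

Choose coordinates V = (0, 0), Y = (1, 0), C = (0, 1), D = (1, -3).
1. T is the midpoint of VC ⇒ T = (0, 1/2)
2. F is the centroid of triangle TVD ⇒ F = (1/3, -5/6)
3. E is the intersection of line YT and line DC ⇒ E = (1/7, 3/7)
4. G is the midpoint of FC ⇒ G = (1/6, 1/12)
2·[YCF] = 3/2, 2·[DEG] = 3/14
[YCF]:[DEG] = 3/2:3/14 = 7

[YCF]:[DEG] = 7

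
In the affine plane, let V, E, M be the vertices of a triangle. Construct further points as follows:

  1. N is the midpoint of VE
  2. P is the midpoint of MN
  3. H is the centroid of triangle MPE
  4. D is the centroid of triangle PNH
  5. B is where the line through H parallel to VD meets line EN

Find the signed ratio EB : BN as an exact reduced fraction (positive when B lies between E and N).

EB:BN = -7/4

Assign V = (0, 0), E = (1, 0), M = (0, 1) — the answer is frame-independent, so this choice is without loss of generality.
1. N is the midpoint of VE ⇒ N = (1/2, 0)
2. P is the midpoint of MN ⇒ P = (1/4, 1/2)
3. H is the centroid of triangle MPE ⇒ H = (5/12, 1/2)
4. D is the centroid of triangle PNH ⇒ D = (7/18, 1/3)
5. B is where the line through H parallel to VD meets line EN ⇒ B = (-1/6, 0)
B = E + t·(N−E) with t = 7/3, so EB:BN = t:(1−t) = 7/3:-4/3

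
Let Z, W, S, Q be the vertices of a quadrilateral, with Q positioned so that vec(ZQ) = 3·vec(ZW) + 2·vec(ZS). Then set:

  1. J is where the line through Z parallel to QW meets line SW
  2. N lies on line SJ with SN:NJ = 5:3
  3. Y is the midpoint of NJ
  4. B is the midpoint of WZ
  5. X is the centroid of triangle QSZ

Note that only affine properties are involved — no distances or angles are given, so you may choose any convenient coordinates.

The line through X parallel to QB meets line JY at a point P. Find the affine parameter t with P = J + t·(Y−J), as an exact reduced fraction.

t = 16/27

Set Z = (0, 0), W = (1, 0), S = (0, 1), Q = (3, 2); any affine frame gives the same invariant.
1. J is where the line through Z parallel to QW meets line SW ⇒ J = (1/2, 1/2)
2. N lies on line SJ with SN:NJ = 5:3 ⇒ N = (5/16, 11/16)
3. Y is the midpoint of NJ ⇒ Y = (13/32, 19/32)
4. B is the midpoint of WZ ⇒ B = (1/2, 0)
5. X is the centroid of triangle QSZ ⇒ X = (1, 1)
through X parallel to QB: direction (-5/2, -2); meets JY at P = (4/9, 5/9)
P = J + t·(Y−J) with t = 16/27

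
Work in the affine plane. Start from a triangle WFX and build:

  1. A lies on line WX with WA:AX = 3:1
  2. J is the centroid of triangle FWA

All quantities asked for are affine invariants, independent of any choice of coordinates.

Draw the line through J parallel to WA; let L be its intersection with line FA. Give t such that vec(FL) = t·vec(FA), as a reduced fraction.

Set W = (0, 0), F = (1, 0), X = (0, 1); any affine frame gives the same invariant.
1. A lies on line WX with WA:AX = 3:1 ⇒ A = (0, 3/4)
2. J is the centroid of triangle FWA ⇒ J = (1/3, 1/4)
through J parallel to WA: direction (0, 3/4); meets FA at L = (1/3, 1/2)
L = F + t·(A−F) with t = 2/3

t = 2/3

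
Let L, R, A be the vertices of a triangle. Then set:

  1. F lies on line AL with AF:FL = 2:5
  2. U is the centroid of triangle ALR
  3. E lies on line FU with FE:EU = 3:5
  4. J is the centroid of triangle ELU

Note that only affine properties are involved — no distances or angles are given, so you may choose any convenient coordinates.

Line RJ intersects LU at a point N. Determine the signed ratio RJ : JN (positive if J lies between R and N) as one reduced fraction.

RJ:JN = -193/25

Assign L = (0, 0), R = (1, 0), A = (0, 1) — the answer is frame-independent, so this choice is without loss of generality.
1. F lies on line AL with AF:FL = 2:5 ⇒ F = (0, 5/7)
2. U is the centroid of triangle ALR ⇒ U = (1/3, 1/3)
3. E lies on line FU with FE:EU = 3:5 ⇒ E = (1/8, 4/7)
4. J is the centroid of triangle ELU ⇒ J = (11/72, 19/63)
line RJ meets LU at N = (152/579, 152/579)
J = R + t·(N−R) with t = 193/168, so RJ:JN = 193/168:-25/168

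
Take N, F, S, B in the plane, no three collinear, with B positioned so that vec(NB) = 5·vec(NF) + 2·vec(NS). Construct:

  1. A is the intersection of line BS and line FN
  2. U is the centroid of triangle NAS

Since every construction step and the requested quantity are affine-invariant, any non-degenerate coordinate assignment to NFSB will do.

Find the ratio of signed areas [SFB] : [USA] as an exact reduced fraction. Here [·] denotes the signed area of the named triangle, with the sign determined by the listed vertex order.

Assign N = (0, 0), F = (1, 0), S = (0, 1), B = (5, 2) — the answer is frame-independent, so this choice is without loss of generality.
1. A is the intersection of line BS and line FN ⇒ A = (-5, 0)
2. U is the centroid of triangle NAS ⇒ U = (-5/3, 1/3)
2·[SFB] = 6, 2·[USA] = 5/3
[SFB]:[USA] = 6:5/3 = 18/5

[SFB]:[USA] = 18/5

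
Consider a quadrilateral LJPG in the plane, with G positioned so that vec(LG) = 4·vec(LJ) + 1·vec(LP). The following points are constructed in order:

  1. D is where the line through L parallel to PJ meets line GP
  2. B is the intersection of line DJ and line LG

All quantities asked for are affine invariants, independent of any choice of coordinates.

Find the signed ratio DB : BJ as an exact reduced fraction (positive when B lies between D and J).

Work in coordinates with L = (0, 0), J = (1, 0), P = (0, 1), G = (4, 1).
1. D is where the line through L parallel to PJ meets line GP ⇒ D = (-1, 1)
2. B is the intersection of line DJ and line LG ⇒ B = (2/3, 1/6)
B = D + t·(J−D) with t = 5/6, so DB:BJ = t:(1−t) = 5/6:1/6

DB:BJ = 5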